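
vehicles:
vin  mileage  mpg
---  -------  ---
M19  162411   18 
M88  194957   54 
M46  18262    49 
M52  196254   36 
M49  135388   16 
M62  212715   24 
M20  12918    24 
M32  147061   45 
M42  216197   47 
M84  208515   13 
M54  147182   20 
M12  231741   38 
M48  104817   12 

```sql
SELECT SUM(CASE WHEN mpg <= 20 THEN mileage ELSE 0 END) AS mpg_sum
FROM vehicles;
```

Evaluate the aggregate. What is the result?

758313

vin=M19: ✓ → 162411
vin=M88: ✗
vin=M46: ✗
vin=M52: ✗
vin=M49: ✓ → 135388
vin=M62: ✗
vin=M20: ✗
vin=M32: ✗
vin=M42: ✗
vin=M84: ✓ → 208515
vin=M54: ✓ → 147182
vin=M12: ✗
vin=M48: ✓ → 104817
mpg_sum = 162411 + 135388 + 208515 + 147182 + 104817 = 758313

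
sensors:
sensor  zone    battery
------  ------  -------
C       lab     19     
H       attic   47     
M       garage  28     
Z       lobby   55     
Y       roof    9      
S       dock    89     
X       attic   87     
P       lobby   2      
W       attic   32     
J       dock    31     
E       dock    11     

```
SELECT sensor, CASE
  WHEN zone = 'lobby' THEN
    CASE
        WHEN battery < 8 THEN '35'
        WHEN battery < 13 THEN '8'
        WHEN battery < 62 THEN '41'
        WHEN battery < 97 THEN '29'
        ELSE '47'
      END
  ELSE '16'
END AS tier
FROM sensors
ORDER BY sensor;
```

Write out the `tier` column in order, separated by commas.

sensor=C: zone='lab' → outer ELSE → 16
sensor=E: zone='dock' → outer ELSE → 16
sensor=H: zone='attic' → outer ELSE → 16
sensor=J: zone='dock' → outer ELSE → 16
sensor=M: zone='garage' → outer ELSE → 16
sensor=P: zone='lobby' → inner[battery < 8] → 35
sensor=S: zone='dock' → outer ELSE → 16
sensor=W: zone='attic' → outer ELSE → 16
sensor=X: zone='attic' → outer ELSE → 16
sensor=Y: zone='roof' → outer ELSE → 16
sensor=Z: zone='lobby' → inner[battery < 62] → 41

16, 16, 16, 16, 16, 35, 16, 16, 16, 16, 41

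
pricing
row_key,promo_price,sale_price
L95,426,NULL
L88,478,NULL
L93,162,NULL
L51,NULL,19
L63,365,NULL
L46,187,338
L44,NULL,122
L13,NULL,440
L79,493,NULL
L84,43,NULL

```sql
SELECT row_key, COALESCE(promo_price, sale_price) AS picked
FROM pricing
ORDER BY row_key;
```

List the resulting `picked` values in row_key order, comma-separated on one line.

440, 122, 187, 19, 365, 493, 43, 478, 162, 426

row_key=L13: promo_price=NULL, sale_price=440 → 440
row_key=L44: promo_price=NULL, sale_price=122 → 122
row_key=L46: promo_price=187 → 187
row_key=L51: promo_price=NULL, sale_price=19 → 19
row_key=L63: promo_price=365 → 365
row_key=L79: promo_price=493 → 493
row_key=L84: promo_price=43 → 43
row_key=L88: promo_price=478 → 478
row_key=L93: promo_price=162 → 162
row_key=L95: promo_price=426 → 426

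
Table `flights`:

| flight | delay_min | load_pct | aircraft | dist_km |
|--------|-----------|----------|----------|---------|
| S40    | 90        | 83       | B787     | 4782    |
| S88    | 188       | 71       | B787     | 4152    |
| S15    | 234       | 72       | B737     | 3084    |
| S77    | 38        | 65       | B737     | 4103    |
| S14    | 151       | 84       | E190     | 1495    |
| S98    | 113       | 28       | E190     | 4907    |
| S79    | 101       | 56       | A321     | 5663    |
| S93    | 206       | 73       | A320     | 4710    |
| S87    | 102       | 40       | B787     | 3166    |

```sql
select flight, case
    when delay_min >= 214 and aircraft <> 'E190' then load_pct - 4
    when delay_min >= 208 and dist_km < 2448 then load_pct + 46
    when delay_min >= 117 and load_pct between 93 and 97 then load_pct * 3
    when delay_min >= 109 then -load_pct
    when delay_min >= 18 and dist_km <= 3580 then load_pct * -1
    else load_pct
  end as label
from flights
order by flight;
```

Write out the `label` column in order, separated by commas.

-84, 68, 83, 65, 56, -40, -71, -73, -28

flight=S14: delay_min >= 109 → -84
flight=S15: delay_min >= 214 and aircraft <> 'E190' → 68
flight=S40: ELSE → 83
flight=S77: ELSE → 65
flight=S79: ELSE → 56
flight=S87: delay_min >= 18 and dist_km <= 3580 → -40
flight=S88: delay_min >= 109 → -71
flight=S93: delay_min >= 109 → -73
flight=S98: delay_min >= 109 → -28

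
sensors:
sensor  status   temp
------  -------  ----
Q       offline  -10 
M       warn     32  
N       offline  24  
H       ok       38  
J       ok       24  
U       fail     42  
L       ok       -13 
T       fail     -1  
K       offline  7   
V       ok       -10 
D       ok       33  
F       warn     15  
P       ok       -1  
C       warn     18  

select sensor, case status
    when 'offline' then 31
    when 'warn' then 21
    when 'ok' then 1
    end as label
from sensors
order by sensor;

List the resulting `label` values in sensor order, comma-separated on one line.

sensor=C: status='warn' → 21
sensor=D: status='ok' → 1
sensor=F: status='warn' → 21
sensor=H: status='ok' → 1
sensor=J: status='ok' → 1
sensor=K: status='offline' → 31
sensor=L: status='ok' → 1
sensor=M: status='warn' → 21
sensor=N: status='offline' → 31
sensor=P: status='ok' → 1
sensor=Q: status='offline' → 31
sensor=T: (no match → NULL) → NULL
sensor=U: (no match → NULL) → NULL
sensor=V: status='ok' → 1

21, 1, 21, 1, 1, 31, 1, 21, 31, 1, 31, NULL, NULL, 1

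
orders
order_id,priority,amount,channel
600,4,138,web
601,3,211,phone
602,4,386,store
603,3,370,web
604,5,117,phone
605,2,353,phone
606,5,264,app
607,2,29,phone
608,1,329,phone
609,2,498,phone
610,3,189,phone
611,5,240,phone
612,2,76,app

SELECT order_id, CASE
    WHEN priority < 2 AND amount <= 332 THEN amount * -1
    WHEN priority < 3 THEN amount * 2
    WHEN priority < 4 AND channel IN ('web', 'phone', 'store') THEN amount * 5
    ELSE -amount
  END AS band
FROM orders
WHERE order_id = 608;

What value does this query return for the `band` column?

-329

order_id = 608: priority=1, amount=329, channel=phone.
priority < 2 AND amount <= 332 → true → -329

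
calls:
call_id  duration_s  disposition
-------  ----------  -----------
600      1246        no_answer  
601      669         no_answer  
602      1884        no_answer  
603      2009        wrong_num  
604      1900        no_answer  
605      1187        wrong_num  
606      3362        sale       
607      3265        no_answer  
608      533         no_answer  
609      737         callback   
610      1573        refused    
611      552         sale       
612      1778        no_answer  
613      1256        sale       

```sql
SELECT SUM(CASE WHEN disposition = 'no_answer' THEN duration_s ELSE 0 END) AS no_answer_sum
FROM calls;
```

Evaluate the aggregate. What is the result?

call_id=600: ✓ → 1246
call_id=601: ✓ → 669
call_id=602: ✓ → 1884
call_id=603: ✗
call_id=604: ✓ → 1900
call_id=605: ✗
call_id=606: ✗
call_id=607: ✓ → 3265
call_id=608: ✓ → 533
call_id=609: ✗
call_id=610: ✗
call_id=611: ✗
call_id=612: ✓ → 1778
call_id=613: ✗
no_answer_sum = 1246 + 669 + 1884 + 1900 + 3265 + 533 + 1778 = 11275

11275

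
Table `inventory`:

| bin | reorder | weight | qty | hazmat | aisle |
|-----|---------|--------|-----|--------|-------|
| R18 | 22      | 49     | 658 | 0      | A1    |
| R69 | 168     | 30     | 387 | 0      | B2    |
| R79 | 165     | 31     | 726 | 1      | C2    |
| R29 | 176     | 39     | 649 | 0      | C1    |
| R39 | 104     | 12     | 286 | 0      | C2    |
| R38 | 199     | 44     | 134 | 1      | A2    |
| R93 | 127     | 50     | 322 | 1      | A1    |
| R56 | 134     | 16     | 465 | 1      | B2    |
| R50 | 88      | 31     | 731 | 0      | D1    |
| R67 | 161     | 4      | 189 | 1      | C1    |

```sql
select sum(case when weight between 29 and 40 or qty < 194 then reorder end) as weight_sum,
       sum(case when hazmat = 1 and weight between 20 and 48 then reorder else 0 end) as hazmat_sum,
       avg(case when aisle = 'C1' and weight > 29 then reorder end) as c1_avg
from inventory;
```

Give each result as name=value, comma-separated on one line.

[weight_sum: weight between 29 and 40 or qty < 194]
bin=R18: ✗
bin=R69: ✓ → 168
bin=R79: ✓ → 165
bin=R29: ✓ → 176
bin=R39: ✗
bin=R38: ✓ → 199
bin=R93: ✗
bin=R56: ✗
bin=R50: ✓ → 88
bin=R67: ✓ → 161
weight_sum = 168 + 165 + 176 + 199 + 88 + 161 = 957
—
[hazmat_sum: hazmat = 1 and weight between 20 and 48]
bin=R18: ✗
bin=R69: ✗
bin=R79: ✓ → 165
bin=R29: ✗
bin=R39: ✗
bin=R38: ✓ → 199
bin=R93: ✗
bin=R56: ✗
bin=R50: ✗
bin=R67: ✗
hazmat_sum = 165 + 199 = 364
—
[c1_avg: aisle = 'C1' and weight > 29]
bin=R18: ✗
bin=R69: ✗
bin=R79: ✗
bin=R29: ✓ → 176
bin=R39: ✗
bin=R38: ✗
bin=R93: ✗
bin=R56: ✗
bin=R50: ✗
bin=R67: ✗
c1_avg = 176

weight_sum=957, hazmat_sum=364, c1_avg=176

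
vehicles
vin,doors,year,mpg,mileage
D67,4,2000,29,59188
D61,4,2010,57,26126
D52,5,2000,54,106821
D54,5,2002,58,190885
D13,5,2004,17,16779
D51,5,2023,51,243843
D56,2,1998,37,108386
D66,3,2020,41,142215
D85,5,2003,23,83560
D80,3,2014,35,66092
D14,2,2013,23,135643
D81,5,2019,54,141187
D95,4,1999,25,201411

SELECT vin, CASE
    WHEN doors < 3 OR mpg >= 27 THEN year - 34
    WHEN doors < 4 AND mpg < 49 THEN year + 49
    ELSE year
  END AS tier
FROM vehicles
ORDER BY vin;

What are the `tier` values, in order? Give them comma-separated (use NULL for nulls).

vin=D13: ELSE → 2004
vin=D14: doors < 3 OR mpg >= 27 → 1979
vin=D51: doors < 3 OR mpg >= 27 → 1989
vin=D52: doors < 3 OR mpg >= 27 → 1966
vin=D54: doors < 3 OR mpg >= 27 → 1968
vin=D56: doors < 3 OR mpg >= 27 → 1964
vin=D61: doors < 3 OR mpg >= 27 → 1976
vin=D66: doors < 3 OR mpg >= 27 → 1986
vin=D67: doors < 3 OR mpg >= 27 → 1966
vin=D80: doors < 3 OR mpg >= 27 → 1980
vin=D81: doors < 3 OR mpg >= 27 → 1985
vin=D85: ELSE → 2003
vin=D95: ELSE → 1999

2004, 1979, 1989, 1966, 1968, 1964, 1976, 1986, 1966, 1980, 1985, 2003, 1999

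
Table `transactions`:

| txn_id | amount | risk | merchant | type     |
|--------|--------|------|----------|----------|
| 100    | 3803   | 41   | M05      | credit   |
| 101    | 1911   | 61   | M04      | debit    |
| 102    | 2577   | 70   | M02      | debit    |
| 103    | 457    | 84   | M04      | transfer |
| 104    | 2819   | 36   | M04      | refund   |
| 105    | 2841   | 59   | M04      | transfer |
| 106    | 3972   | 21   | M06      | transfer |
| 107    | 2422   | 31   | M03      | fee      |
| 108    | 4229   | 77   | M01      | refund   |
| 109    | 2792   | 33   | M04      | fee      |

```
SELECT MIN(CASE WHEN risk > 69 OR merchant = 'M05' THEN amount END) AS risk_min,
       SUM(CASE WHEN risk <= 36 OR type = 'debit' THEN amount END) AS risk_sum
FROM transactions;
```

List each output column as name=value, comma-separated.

[risk_min: risk > 69 OR merchant = 'M05']
txn_id=100: ✓ → 3803
txn_id=101: ✗
txn_id=102: ✓ → 2577
txn_id=103: ✓ → 457
txn_id=104: ✗
txn_id=105: ✗
txn_id=106: ✗
txn_id=107: ✗
txn_id=108: ✓ → 4229
txn_id=109: ✗
risk_min = MIN(3803, 2577, 457, 4229) = 457
—
[risk_sum: risk <= 36 OR type = 'debit']
txn_id=100: ✗
txn_id=101: ✓ → 1911
txn_id=102: ✓ → 2577
txn_id=103: ✗
txn_id=104: ✓ → 2819
txn_id=105: ✗
txn_id=106: ✓ → 3972
txn_id=107: ✓ → 2422
txn_id=108: ✗
txn_id=109: ✓ → 2792
risk_sum = 1911 + 2577 + 2819 + 3972 + 2422 + 2792 = 16493

risk_min=457, risk_sum=16493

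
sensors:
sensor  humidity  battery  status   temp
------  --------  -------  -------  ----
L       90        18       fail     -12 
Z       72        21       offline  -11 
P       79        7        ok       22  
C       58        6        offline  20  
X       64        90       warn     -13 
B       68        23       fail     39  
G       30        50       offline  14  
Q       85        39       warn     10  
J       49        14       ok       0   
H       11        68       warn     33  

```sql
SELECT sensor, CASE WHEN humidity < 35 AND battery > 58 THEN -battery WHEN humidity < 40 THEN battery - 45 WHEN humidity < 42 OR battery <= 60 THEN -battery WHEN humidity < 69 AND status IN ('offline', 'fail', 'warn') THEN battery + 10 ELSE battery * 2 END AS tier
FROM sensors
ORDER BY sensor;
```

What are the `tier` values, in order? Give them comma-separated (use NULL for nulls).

sensor=B: humidity < 42 OR battery <= 60 → -23
sensor=C: humidity < 42 OR battery <= 60 → -6
sensor=G: humidity < 40 → 5
sensor=H: humidity < 35 AND battery > 58 → -68
sensor=J: humidity < 42 OR battery <= 60 → -14
sensor=L: humidity < 42 OR battery <= 60 → -18
sensor=P: humidity < 42 OR battery <= 60 → -7
sensor=Q: humidity < 42 OR battery <= 60 → -39
sensor=X: humidity < 69 AND status IN ('offline', 'fail', 'warn') → 100
sensor=Z: humidity < 42 OR battery <= 60 → -21

-23, -6, 5, -68, -14, -18, -7, -39, 100, -21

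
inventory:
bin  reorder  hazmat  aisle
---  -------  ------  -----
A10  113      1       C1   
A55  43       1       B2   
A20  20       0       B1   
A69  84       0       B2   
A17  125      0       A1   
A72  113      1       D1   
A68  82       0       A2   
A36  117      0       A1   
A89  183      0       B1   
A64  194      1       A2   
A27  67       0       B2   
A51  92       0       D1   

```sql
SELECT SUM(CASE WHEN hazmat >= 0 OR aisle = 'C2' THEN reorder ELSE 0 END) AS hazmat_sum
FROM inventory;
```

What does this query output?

1233

bin=A10: ✓ → 113
bin=A55: ✓ → 43
bin=A20: ✓ → 20
bin=A69: ✓ → 84
bin=A17: ✓ → 125
bin=A72: ✓ → 113
bin=A68: ✓ → 82
bin=A36: ✓ → 117
bin=A89: ✓ → 183
bin=A64: ✓ → 194
bin=A27: ✓ → 67
bin=A51: ✓ → 92
hazmat_sum = 113 + 43 + 20 + 84 + 125 + 113 + 82 + 117 + 183 + 194 + 67 + 92 = 1233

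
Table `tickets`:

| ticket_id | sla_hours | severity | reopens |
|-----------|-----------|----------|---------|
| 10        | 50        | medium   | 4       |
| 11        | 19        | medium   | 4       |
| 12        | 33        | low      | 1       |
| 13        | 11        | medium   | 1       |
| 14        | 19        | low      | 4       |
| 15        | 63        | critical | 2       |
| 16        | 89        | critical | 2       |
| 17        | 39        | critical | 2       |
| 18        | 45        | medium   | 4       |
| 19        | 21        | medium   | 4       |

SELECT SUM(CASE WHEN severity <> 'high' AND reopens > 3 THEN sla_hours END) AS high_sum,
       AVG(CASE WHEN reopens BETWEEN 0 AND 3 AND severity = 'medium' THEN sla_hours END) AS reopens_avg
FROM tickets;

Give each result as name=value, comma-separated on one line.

[high_sum: severity <> 'high' AND reopens > 3]
ticket_id=10: ✓ → 50
ticket_id=11: ✓ → 19
ticket_id=12: ✗
ticket_id=13: ✗
ticket_id=14: ✓ → 19
ticket_id=15: ✗
ticket_id=16: ✗
ticket_id=17: ✗
ticket_id=18: ✓ → 45
ticket_id=19: ✓ → 21
high_sum = 50 + 19 + 19 + 45 + 21 = 154
—
[reopens_avg: reopens BETWEEN 0 AND 3 AND severity = 'medium']
ticket_id=10: ✗
ticket_id=11: ✗
ticket_id=12: ✗
ticket_id=13: ✓ → 11
ticket_id=14: ✗
ticket_id=15: ✗
ticket_id=16: ✗
ticket_id=17: ✗
ticket_id=18: ✗
ticket_id=19: ✗
reopens_avg = 11

high_sum=154, reopens_avg=11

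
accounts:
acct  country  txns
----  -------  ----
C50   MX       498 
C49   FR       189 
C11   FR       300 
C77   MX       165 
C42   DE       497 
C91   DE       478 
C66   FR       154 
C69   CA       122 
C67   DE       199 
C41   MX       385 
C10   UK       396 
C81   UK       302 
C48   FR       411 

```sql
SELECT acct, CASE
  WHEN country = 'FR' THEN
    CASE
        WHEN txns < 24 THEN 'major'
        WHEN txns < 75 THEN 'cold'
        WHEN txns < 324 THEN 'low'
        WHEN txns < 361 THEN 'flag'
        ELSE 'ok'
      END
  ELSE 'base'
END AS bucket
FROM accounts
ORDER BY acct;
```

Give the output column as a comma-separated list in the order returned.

acct=C10: country='UK' → outer ELSE → base
acct=C11: country='FR' → inner[txns < 324] → low
acct=C41: country='MX' → outer ELSE → base
acct=C42: country='DE' → outer ELSE → base
acct=C48: country='FR' → inner[ELSE] → ok
acct=C49: country='FR' → inner[txns < 324] → low
acct=C50: country='MX' → outer ELSE → base
acct=C66: country='FR' → inner[txns < 324] → low
acct=C67: country='DE' → outer ELSE → base
acct=C69: country='CA' → outer ELSE → base
acct=C77: country='MX' → outer ELSE → base
acct=C81: country='UK' → outer ELSE → base
acct=C91: country='DE' → outer ELSE → base

base, low, base, base, ok, low, base, low, base, base, base, base, base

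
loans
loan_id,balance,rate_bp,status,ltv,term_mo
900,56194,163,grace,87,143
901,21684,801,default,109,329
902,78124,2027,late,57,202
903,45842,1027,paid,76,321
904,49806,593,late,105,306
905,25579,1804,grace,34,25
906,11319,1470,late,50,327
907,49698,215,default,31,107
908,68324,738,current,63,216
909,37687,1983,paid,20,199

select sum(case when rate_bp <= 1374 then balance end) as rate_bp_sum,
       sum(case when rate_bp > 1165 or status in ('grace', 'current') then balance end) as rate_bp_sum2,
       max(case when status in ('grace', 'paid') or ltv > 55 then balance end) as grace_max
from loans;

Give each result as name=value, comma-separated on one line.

rate_bp_sum=291548, rate_bp_sum2=277227, grace_max=78124

[rate_bp_sum: rate_bp <= 1374]
loan_id=900: ✓ → 56194
loan_id=901: ✓ → 21684
loan_id=902: ✗
loan_id=903: ✓ → 45842
loan_id=904: ✓ → 49806
loan_id=905: ✗
loan_id=906: ✗
loan_id=907: ✓ → 49698
loan_id=908: ✓ → 68324
loan_id=909: ✗
rate_bp_sum = 56194 + 21684 + 45842 + 49806 + 49698 + 68324 = 291548
—
[rate_bp_sum2: rate_bp > 1165 or status in ('grace', 'current')]
loan_id=900: ✓ → 56194
loan_id=901: ✗
loan_id=902: ✓ → 78124
loan_id=903: ✗
loan_id=904: ✗
loan_id=905: ✓ → 25579
loan_id=906: ✓ → 11319
loan_id=907: ✗
loan_id=908: ✓ → 68324
loan_id=909: ✓ → 37687
rate_bp_sum2 = 56194 + 78124 + 25579 + 11319 + 68324 + 37687 = 277227
—
[grace_max: status in ('grace', 'paid') or ltv > 55]
loan_id=900: ✓ → 56194
loan_id=901: ✓ → 21684
loan_id=902: ✓ → 78124
loan_id=903: ✓ → 45842
loan_id=904: ✓ → 49806
loan_id=905: ✓ → 25579
loan_id=906: ✗
loan_id=907: ✗
loan_id=908: ✓ → 68324
loan_id=909: ✓ → 37687
grace_max = MAX(56194, 21684, 78124, 45842, 49806, 25579, 68324, 37687) = 78124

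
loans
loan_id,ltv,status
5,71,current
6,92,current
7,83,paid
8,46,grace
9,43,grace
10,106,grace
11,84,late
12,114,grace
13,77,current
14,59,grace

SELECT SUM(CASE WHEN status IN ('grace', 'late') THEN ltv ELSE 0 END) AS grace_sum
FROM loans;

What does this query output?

loan_id=5: ✗
loan_id=6: ✗
loan_id=7: ✗
loan_id=8: ✓ → 46
loan_id=9: ✓ → 43
loan_id=10: ✓ → 106
loan_id=11: ✓ → 84
loan_id=12: ✓ → 114
loan_id=13: ✗
loan_id=14: ✓ → 59
grace_sum = 46 + 43 + 106 + 84 + 114 + 59 = 452

452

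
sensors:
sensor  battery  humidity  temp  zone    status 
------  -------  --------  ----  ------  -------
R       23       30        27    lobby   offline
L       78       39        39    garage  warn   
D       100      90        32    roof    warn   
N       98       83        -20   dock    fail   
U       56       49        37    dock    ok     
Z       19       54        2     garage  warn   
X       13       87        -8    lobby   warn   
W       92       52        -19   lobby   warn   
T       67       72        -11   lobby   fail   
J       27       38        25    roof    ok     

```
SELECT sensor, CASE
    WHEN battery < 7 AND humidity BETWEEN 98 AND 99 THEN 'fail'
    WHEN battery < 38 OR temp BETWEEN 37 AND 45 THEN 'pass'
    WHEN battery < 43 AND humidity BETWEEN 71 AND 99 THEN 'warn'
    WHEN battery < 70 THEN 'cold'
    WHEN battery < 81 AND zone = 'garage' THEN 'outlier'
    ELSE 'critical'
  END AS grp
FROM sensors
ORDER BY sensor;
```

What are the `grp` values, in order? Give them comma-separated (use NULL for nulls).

sensor=D: ELSE → critical
sensor=J: battery < 38 OR temp BETWEEN 37 AND 45 → pass
sensor=L: battery < 38 OR temp BETWEEN 37 AND 45 → pass
sensor=N: ELSE → critical
sensor=R: battery < 38 OR temp BETWEEN 37 AND 45 → pass
sensor=T: battery < 70 → cold
sensor=U: battery < 38 OR temp BETWEEN 37 AND 45 → pass
sensor=W: ELSE → critical
sensor=X: battery < 38 OR temp BETWEEN 37 AND 45 → pass
sensor=Z: battery < 38 OR temp BETWEEN 37 AND 45 → pass

critical, pass, pass, critical, pass, cold, pass, critical, pass, pass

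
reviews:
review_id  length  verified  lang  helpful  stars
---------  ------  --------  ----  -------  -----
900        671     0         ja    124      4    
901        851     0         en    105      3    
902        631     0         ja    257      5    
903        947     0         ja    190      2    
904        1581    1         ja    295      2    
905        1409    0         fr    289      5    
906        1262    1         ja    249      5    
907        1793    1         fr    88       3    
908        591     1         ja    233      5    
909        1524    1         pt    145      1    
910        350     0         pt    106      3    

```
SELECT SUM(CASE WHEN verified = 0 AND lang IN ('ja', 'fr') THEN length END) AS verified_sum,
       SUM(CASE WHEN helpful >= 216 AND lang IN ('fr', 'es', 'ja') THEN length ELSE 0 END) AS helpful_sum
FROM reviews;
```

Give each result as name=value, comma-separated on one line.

verified_sum=3658, helpful_sum=5474

[verified_sum: verified = 0 AND lang IN ('ja', 'fr')]
review_id=900: ✓ → 671
review_id=901: ✗
review_id=902: ✓ → 631
review_id=903: ✓ → 947
review_id=904: ✗
review_id=905: ✓ → 1409
review_id=906: ✗
review_id=907: ✗
review_id=908: ✗
review_id=909: ✗
review_id=910: ✗
verified_sum = 671 + 631 + 947 + 1409 = 3658
—
[helpful_sum: helpful >= 216 AND lang IN ('fr', 'es', 'ja')]
review_id=900: ✗
review_id=901: ✗
review_id=902: ✓ → 631
review_id=903: ✗
review_id=904: ✓ → 1581
review_id=905: ✓ → 1409
review_id=906: ✓ → 1262
review_id=907: ✗
review_id=908: ✓ → 591
review_id=909: ✗
review_id=910: ✗
helpful_sum = 631 + 1581 + 1409 + 1262 + 591 = 5474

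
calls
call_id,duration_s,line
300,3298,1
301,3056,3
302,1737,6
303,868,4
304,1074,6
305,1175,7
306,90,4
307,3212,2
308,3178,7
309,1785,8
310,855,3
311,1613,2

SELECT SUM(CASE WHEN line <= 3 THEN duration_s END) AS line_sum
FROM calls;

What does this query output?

12034

call_id=300: ✓ → 3298
call_id=301: ✓ → 3056
call_id=302: ✗
call_id=303: ✗
call_id=304: ✗
call_id=305: ✗
call_id=306: ✗
call_id=307: ✓ → 3212
call_id=308: ✗
call_id=309: ✗
call_id=310: ✓ → 855
call_id=311: ✓ → 1613
line_sum = 3298 + 3056 + 3212 + 855 + 1613 = 12034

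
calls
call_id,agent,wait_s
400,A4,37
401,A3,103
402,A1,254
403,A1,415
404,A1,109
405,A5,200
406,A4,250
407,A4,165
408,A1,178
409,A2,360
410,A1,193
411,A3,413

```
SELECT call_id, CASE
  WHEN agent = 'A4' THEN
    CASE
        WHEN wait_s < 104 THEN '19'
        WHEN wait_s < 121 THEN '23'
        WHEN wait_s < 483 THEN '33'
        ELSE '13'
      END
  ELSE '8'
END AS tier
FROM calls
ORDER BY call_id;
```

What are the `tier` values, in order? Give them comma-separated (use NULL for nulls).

19, 8, 8, 8, 8, 8, 33, 33, 8, 8, 8, 8

call_id=400: agent='A4' → inner[wait_s < 104] → 19
call_id=401: agent='A3' → outer ELSE → 8
call_id=402: agent='A1' → outer ELSE → 8
call_id=403: agent='A1' → outer ELSE → 8
call_id=404: agent='A1' → outer ELSE → 8
call_id=405: agent='A5' → outer ELSE → 8
call_id=406: agent='A4' → inner[wait_s < 483] → 33
call_id=407: agent='A4' → inner[wait_s < 483] → 33
call_id=408: agent='A1' → outer ELSE → 8
call_id=409: agent='A2' → outer ELSE → 8
call_id=410: agent='A1' → outer ELSE → 8
call_id=411: agent='A3' → outer ELSE → 8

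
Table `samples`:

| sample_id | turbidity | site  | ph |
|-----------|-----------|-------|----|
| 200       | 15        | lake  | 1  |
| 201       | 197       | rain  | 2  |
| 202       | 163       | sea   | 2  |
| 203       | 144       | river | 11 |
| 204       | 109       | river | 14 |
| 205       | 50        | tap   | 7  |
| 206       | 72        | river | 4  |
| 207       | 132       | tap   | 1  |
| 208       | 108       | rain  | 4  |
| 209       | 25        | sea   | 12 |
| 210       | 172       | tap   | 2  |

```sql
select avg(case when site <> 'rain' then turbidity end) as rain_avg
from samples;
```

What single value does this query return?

98

sample_id=200: ✓ → 15
sample_id=201: ✗
sample_id=202: ✓ → 163
sample_id=203: ✓ → 144
sample_id=204: ✓ → 109
sample_id=205: ✓ → 50
sample_id=206: ✓ → 72
sample_id=207: ✓ → 132
sample_id=208: ✗
sample_id=209: ✓ → 25
sample_id=210: ✓ → 172
rain_avg = (15 + 163 + 144 + 109 + 50 + 72 + 132 + 25 + 172) / 9 = 98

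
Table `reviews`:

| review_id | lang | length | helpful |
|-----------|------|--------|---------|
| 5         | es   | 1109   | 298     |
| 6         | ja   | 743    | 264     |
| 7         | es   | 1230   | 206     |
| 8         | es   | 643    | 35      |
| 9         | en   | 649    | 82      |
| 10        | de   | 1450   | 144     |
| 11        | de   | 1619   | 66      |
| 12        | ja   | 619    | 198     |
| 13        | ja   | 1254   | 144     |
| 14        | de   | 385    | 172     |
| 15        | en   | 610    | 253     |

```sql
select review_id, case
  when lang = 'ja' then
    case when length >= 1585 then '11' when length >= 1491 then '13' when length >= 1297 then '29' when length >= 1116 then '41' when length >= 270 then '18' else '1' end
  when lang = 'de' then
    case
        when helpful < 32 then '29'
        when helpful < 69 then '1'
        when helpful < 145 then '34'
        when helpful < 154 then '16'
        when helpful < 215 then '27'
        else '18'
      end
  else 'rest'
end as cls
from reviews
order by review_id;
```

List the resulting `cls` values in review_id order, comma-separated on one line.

rest, 18, rest, rest, rest, 34, 1, 18, 41, 27, rest

review_id=5: lang='es' → outer ELSE → rest
review_id=6: lang='ja' → inner[length >= 270] → 18
review_id=7: lang='es' → outer ELSE → rest
review_id=8: lang='es' → outer ELSE → rest
review_id=9: lang='en' → outer ELSE → rest
review_id=10: lang='de' → inner[helpful < 145] → 34
review_id=11: lang='de' → inner[helpful < 69] → 1
review_id=12: lang='ja' → inner[length >= 270] → 18
review_id=13: lang='ja' → inner[length >= 1116] → 41
review_id=14: lang='de' → inner[helpful < 215] → 27
review_id=15: lang='en' → outer ELSE → rest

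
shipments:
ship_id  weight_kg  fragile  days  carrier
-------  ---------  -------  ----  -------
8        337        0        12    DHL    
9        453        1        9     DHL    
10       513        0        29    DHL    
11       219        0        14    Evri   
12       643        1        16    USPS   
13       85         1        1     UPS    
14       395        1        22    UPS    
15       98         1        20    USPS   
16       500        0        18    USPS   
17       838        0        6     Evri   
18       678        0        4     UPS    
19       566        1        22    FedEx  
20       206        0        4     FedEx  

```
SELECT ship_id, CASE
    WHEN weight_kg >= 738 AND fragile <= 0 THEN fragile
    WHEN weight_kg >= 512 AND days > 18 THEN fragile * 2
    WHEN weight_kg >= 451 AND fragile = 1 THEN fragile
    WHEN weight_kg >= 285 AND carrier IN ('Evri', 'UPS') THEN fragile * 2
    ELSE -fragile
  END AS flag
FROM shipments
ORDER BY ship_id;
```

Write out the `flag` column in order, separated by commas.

ship_id=8: ELSE → 0
ship_id=9: weight_kg >= 451 AND fragile = 1 → 1
ship_id=10: weight_kg >= 512 AND days > 18 → 0
ship_id=11: ELSE → 0
ship_id=12: weight_kg >= 451 AND fragile = 1 → 1
ship_id=13: ELSE → -1
ship_id=14: weight_kg >= 285 AND carrier IN ('Evri', 'UPS') → 2
ship_id=15: ELSE → -1
ship_id=16: ELSE → 0
ship_id=17: weight_kg >= 738 AND fragile <= 0 → 0
ship_id=18: weight_kg >= 285 AND carrier IN ('Evri', 'UPS') → 0
ship_id=19: weight_kg >= 512 AND days > 18 → 2
ship_id=20: ELSE → 0

0, 1, 0, 0, 1, -1, 2, -1, 0, 0, 0, 2, 0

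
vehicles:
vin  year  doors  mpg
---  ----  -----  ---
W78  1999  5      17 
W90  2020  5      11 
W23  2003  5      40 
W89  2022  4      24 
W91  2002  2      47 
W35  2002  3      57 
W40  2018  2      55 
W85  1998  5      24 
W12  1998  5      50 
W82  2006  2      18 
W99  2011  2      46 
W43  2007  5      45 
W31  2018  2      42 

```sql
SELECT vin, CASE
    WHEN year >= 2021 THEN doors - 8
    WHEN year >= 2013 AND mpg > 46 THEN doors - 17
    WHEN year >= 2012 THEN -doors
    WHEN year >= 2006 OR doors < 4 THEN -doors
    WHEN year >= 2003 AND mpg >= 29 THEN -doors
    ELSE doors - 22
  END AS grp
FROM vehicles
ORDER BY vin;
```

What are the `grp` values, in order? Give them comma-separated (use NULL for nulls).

-17, -5, -2, -3, -15, -5, -17, -2, -17, -4, -5, -2, -2

vin=W12: ELSE → -17
vin=W23: year >= 2003 AND mpg >= 29 → -5
vin=W31: year >= 2012 → -2
vin=W35: year >= 2006 OR doors < 4 → -3
vin=W40: year >= 2013 AND mpg > 46 → -15
vin=W43: year >= 2006 OR doors < 4 → -5
vin=W78: ELSE → -17
vin=W82: year >= 2006 OR doors < 4 → -2
vin=W85: ELSE → -17
vin=W89: year >= 2021 → -4
vin=W90: year >= 2012 → -5
vin=W91: year >= 2006 OR doors < 4 → -2
vin=W99: year >= 2006 OR doors < 4 → -2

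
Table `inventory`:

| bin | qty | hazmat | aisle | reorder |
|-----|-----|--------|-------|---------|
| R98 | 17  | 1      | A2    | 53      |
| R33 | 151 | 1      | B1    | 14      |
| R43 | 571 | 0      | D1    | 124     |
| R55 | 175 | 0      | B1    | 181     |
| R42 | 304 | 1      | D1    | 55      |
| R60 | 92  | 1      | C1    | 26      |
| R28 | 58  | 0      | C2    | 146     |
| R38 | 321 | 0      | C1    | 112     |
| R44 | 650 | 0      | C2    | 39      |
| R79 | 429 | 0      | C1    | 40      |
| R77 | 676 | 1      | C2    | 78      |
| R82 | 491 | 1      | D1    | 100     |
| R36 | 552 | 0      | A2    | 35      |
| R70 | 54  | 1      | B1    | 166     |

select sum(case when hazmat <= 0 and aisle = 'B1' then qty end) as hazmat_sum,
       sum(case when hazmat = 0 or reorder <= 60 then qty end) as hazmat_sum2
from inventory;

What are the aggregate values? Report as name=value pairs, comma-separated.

[hazmat_sum: hazmat <= 0 and aisle = 'B1']
bin=R98: ✗
bin=R33: ✗
bin=R43: ✗
bin=R55: ✓ → 175
bin=R42: ✗
bin=R60: ✗
bin=R28: ✗
bin=R38: ✗
bin=R44: ✗
bin=R79: ✗
bin=R77: ✗
bin=R82: ✗
bin=R36: ✗
bin=R70: ✗
hazmat_sum = 175
—
[hazmat_sum2: hazmat = 0 or reorder <= 60]
bin=R98: ✓ → 17
bin=R33: ✓ → 151
bin=R43: ✓ → 571
bin=R55: ✓ → 175
bin=R42: ✓ → 304
bin=R60: ✓ → 92
bin=R28: ✓ → 58
bin=R38: ✓ → 321
bin=R44: ✓ → 650
bin=R79: ✓ → 429
bin=R77: ✗
bin=R82: ✗
bin=R36: ✓ → 552
bin=R70: ✗
hazmat_sum2 = 17 + 151 + 571 + 175 + 304 + 92 + 58 + 321 + 650 + 429 + 552 = 3320

hazmat_sum=175, hazmat_sum2=3320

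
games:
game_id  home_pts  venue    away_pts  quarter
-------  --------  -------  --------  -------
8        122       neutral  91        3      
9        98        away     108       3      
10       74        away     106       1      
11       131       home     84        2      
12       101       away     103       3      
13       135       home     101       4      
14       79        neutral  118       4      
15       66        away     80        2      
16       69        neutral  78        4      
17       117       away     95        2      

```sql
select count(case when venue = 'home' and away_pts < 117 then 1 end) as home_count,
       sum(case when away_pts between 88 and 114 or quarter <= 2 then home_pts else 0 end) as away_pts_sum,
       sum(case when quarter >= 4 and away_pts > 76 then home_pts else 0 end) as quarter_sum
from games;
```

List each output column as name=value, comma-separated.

[home_count: venue = 'home' and away_pts < 117]
game_id=8: ✗
game_id=9: ✗
game_id=10: ✗
game_id=11: ✓ → 1
game_id=12: ✗
game_id=13: ✓ → 1
game_id=14: ✗
game_id=15: ✗
game_id=16: ✗
game_id=17: ✗
home_count = COUNT(1, 1) = 2
—
[away_pts_sum: away_pts between 88 and 114 or quarter <= 2]
game_id=8: ✓ → 122
game_id=9: ✓ → 98
game_id=10: ✓ → 74
game_id=11: ✓ → 131
game_id=12: ✓ → 101
game_id=13: ✓ → 135
game_id=14: ✗
game_id=15: ✓ → 66
game_id=16: ✗
game_id=17: ✓ → 117
away_pts_sum = 122 + 98 + 74 + 131 + 101 + 135 + 66 + 117 = 844
—
[quarter_sum: quarter >= 4 and away_pts > 76]
game_id=8: ✗
game_id=9: ✗
game_id=10: ✗
game_id=11: ✗
game_id=12: ✗
game_id=13: ✓ → 135
game_id=14: ✓ → 79
game_id=15: ✗
game_id=16: ✓ → 69
game_id=17: ✗
quarter_sum = 135 + 79 + 69 = 283

home_count=2, away_pts_sum=844, quarter_sum=283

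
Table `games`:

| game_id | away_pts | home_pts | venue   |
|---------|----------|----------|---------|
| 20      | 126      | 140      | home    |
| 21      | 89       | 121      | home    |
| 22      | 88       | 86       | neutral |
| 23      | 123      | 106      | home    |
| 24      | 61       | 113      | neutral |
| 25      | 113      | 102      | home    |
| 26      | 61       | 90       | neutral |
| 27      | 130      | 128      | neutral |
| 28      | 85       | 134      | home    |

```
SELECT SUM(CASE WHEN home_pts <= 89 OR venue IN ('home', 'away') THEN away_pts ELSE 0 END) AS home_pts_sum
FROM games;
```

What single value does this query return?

624

game_id=20: ✓ → 126
game_id=21: ✓ → 89
game_id=22: ✓ → 88
game_id=23: ✓ → 123
game_id=24: ✗
game_id=25: ✓ → 113
game_id=26: ✗
game_id=27: ✗
game_id=28: ✓ → 85
home_pts_sum = 126 + 89 + 88 + 123 + 113 + 85 = 624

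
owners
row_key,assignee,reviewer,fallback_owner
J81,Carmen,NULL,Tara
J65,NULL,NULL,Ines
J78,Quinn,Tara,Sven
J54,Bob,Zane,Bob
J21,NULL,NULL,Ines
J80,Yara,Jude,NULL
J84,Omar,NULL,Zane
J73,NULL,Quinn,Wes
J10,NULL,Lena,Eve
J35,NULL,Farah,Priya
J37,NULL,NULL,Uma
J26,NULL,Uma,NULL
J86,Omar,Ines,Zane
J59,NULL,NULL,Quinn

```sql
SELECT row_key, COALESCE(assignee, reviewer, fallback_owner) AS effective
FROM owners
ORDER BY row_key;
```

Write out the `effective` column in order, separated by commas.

Lena, Ines, Uma, Farah, Uma, Bob, Quinn, Ines, Quinn, Quinn, Yara, Carmen, Omar, Omar

row_key=J10: assignee=NULL, reviewer=Lena → Lena
row_key=J21: assignee=NULL, reviewer=NULL, fallback_owner=Ines → Ines
row_key=J26: assignee=NULL, reviewer=Uma → Uma
row_key=J35: assignee=NULL, reviewer=Farah → Farah
row_key=J37: assignee=NULL, reviewer=NULL, fallback_owner=Uma → Uma
row_key=J54: assignee=Bob → Bob
row_key=J59: assignee=NULL, reviewer=NULL, fallback_owner=Quinn → Quinn
row_key=J65: assignee=NULL, reviewer=NULL, fallback_owner=Ines → Ines
row_key=J73: assignee=NULL, reviewer=Quinn → Quinn
row_key=J78: assignee=Quinn → Quinn
row_key=J80: assignee=Yara → Yara
row_key=J81: assignee=Carmen → Carmen
row_key=J84: assignee=Omar → Omar
row_key=J86: assignee=Omar → Omar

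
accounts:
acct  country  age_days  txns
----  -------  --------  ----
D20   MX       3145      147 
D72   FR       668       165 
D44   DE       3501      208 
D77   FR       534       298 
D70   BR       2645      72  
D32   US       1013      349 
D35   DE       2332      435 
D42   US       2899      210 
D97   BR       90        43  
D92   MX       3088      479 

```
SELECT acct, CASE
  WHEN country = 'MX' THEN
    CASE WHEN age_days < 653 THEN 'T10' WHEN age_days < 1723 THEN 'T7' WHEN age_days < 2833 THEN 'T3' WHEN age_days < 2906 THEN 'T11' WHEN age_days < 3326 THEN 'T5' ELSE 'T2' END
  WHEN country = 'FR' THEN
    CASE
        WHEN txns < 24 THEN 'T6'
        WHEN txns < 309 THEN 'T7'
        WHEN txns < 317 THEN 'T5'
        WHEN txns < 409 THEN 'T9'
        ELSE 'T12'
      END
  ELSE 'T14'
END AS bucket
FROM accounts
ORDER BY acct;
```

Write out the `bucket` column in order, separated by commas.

T5, T14, T14, T14, T14, T14, T7, T7, T5, T14

acct=D20: country='MX' → inner[age_days < 3326] → T5
acct=D32: country='US' → outer ELSE → T14
acct=D35: country='DE' → outer ELSE → T14
acct=D42: country='US' → outer ELSE → T14
acct=D44: country='DE' → outer ELSE → T14
acct=D70: country='BR' → outer ELSE → T14
acct=D72: country='FR' → inner[txns < 309] → T7
acct=D77: country='FR' → inner[txns < 309] → T7
acct=D92: country='MX' → inner[age_days < 3326] → T5
acct=D97: country='BR' → outer ELSE → T14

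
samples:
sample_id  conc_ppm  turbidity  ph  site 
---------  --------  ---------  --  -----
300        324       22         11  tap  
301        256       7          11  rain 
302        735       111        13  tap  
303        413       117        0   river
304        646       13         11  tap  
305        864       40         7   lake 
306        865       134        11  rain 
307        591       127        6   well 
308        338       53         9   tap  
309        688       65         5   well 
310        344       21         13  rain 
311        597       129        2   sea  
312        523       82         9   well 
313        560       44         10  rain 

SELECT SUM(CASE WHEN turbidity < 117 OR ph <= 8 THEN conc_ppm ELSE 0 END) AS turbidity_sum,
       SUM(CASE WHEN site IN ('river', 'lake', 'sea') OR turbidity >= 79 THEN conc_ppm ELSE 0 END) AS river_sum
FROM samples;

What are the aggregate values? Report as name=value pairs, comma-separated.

[turbidity_sum: turbidity < 117 OR ph <= 8]
sample_id=300: ✓ → 324
sample_id=301: ✓ → 256
sample_id=302: ✓ → 735
sample_id=303: ✓ → 413
sample_id=304: ✓ → 646
sample_id=305: ✓ → 864
sample_id=306: ✗
sample_id=307: ✓ → 591
sample_id=308: ✓ → 338
sample_id=309: ✓ → 688
sample_id=310: ✓ → 344
sample_id=311: ✓ → 597
sample_id=312: ✓ → 523
sample_id=313: ✓ → 560
turbidity_sum = 324 + 256 + 735 + 413 + 646 + 864 + 591 + 338 + 688 + 344 + 597 + 523 + 560 = 6879
—
[river_sum: site IN ('river', 'lake', 'sea') OR turbidity >= 79]
sample_id=300: ✗
sample_id=301: ✗
sample_id=302: ✓ → 735
sample_id=303: ✓ → 413
sample_id=304: ✗
sample_id=305: ✓ → 864
sample_id=306: ✓ → 865
sample_id=307: ✓ → 591
sample_id=308: ✗
sample_id=309: ✗
sample_id=310: ✗
sample_id=311: ✓ → 597
sample_id=312: ✓ → 523
sample_id=313: ✗
river_sum = 735 + 413 + 864 + 865 + 591 + 597 + 523 = 4588

turbidity_sum=6879, river_sum=4588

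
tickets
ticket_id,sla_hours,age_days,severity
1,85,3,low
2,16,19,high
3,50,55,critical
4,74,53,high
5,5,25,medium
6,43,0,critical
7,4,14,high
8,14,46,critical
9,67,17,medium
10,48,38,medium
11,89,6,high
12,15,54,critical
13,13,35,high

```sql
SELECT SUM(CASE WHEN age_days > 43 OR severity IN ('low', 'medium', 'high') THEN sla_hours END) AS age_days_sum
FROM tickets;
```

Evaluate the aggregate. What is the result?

480

ticket_id=1: ✓ → 85
ticket_id=2: ✓ → 16
ticket_id=3: ✓ → 50
ticket_id=4: ✓ → 74
ticket_id=5: ✓ → 5
ticket_id=6: ✗
ticket_id=7: ✓ → 4
ticket_id=8: ✓ → 14
ticket_id=9: ✓ → 67
ticket_id=10: ✓ → 48
ticket_id=11: ✓ → 89
ticket_id=12: ✓ → 15
ticket_id=13: ✓ → 13
age_days_sum = 85 + 16 + 50 + 74 + 5 + 4 + 14 + 67 + 48 + 89 + 15 + 13 = 480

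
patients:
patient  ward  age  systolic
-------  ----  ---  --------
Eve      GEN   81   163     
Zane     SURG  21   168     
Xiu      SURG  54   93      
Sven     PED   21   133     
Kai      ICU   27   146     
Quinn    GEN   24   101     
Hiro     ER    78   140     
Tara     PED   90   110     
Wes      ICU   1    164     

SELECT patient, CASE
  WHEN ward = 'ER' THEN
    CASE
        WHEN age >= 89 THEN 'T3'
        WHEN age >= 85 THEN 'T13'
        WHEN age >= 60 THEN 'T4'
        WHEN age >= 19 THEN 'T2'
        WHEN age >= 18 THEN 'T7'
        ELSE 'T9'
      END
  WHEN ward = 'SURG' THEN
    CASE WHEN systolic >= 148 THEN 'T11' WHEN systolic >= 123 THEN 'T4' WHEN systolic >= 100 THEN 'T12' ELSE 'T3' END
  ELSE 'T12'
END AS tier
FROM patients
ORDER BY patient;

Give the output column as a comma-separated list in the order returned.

T12, T4, T12, T12, T12, T12, T12, T3, T11

patient=Eve: ward='GEN' → outer ELSE → T12
patient=Hiro: ward='ER' → inner[age >= 60] → T4
patient=Kai: ward='ICU' → outer ELSE → T12
patient=Quinn: ward='GEN' → outer ELSE → T12
patient=Sven: ward='PED' → outer ELSE → T12
patient=Tara: ward='PED' → outer ELSE → T12
patient=Wes: ward='ICU' → outer ELSE → T12
patient=Xiu: ward='SURG' → inner[ELSE] → T3
patient=Zane: ward='SURG' → inner[systolic >= 148] → T11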